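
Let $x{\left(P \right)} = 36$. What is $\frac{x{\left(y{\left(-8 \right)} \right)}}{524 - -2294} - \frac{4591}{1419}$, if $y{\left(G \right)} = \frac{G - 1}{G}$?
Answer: $- \frac{6443177}{1999371} \approx -3.2226$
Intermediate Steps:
$y{\left(G \right)} = \frac{-1 + G}{G}$
$\frac{x{\left(y{\left(-8 \right)} \right)}}{524 - -2294} - \frac{4591}{1419} = \frac{36}{524 - -2294} - \frac{4591}{1419} = \frac{36}{524 + 2294} - \frac{4591}{1419} = \frac{36}{2818} - \frac{4591}{1419} = 36 \cdot \frac{1}{2818} - \frac{4591}{1419} = \frac{18}{1409} - \frac{4591}{1419} = - \frac{6443177}{1999371}$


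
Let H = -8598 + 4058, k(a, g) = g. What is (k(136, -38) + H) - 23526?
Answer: -28104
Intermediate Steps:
H = -4540
(k(136, -38) + H) - 23526 = (-38 - 4540) - 23526 = -4578 - 23526 = -28104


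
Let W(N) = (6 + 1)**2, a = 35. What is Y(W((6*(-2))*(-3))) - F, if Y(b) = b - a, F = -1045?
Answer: 1059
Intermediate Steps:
W(N) = 49 (W(N) = 7**2 = 49)
Y(b) = -35 + b (Y(b) = b - 1*35 = b - 35 = -35 + b)
Y(W((6*(-2))*(-3))) - F = (-35 + 49) - 1*(-1045) = 14 + 1045 = 1059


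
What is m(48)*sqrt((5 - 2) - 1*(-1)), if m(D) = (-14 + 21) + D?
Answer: 110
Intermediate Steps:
m(D) = 7 + D
m(48)*sqrt((5 - 2) - 1*(-1)) = (7 + 48)*sqrt((5 - 2) - 1*(-1)) = 55*sqrt(3 + 1) = 55*sqrt(4) = 55*2 = 110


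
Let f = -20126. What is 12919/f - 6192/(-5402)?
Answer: 27415877/54360326 ≈ 0.50434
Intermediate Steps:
12919/f - 6192/(-5402) = 12919/(-20126) - 6192/(-5402) = 12919*(-1/20126) - 6192*(-1/5402) = -12919/20126 + 3096/2701 = 27415877/54360326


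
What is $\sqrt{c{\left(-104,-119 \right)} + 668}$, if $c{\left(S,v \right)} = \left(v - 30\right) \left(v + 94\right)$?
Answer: $\sqrt{4393} \approx 66.28$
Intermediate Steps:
$c{\left(S,v \right)} = \left(-30 + v\right) \left(94 + v\right)$
$\sqrt{c{\left(-104,-119 \right)} + 668} = \sqrt{\left(-2820 + \left(-119\right)^{2} + 64 \left(-119\right)\right) + 668} = \sqrt{\left(-2820 + 14161 - 7616\right) + 668} = \sqrt{3725 + 668} = \sqrt{4393}$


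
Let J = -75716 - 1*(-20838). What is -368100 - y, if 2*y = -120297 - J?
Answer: -670781/2 ≈ -3.3539e+5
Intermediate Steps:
J = -54878 (J = -75716 + 20838 = -54878)
y = -65419/2 (y = (-120297 - 1*(-54878))/2 = (-120297 + 54878)/2 = (½)*(-65419) = -65419/2 ≈ -32710.)
-368100 - y = -368100 - 1*(-65419/2) = -368100 + 65419/2 = -670781/2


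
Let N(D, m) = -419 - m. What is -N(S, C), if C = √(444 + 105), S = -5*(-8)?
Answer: 419 + 3*√61 ≈ 442.43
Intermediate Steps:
S = 40
C = 3*√61 (C = √549 = 3*√61 ≈ 23.431)
-N(S, C) = -(-419 - 3*√61) = 419 + 3*√61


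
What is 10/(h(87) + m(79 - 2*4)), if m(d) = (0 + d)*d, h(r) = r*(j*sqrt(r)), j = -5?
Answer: 25205/4474553 + 2175*sqrt(87)/4474553 ≈ 0.010167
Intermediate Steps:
h(r) = -5*r**(3/2) (h(r) = r*(-5*sqrt(r)) = -5*r**(3/2))
m(d) = d**2 (m(d) = d*d = d**2)
10/(h(87) + m(79 - 2*4)) = 10/(-435*sqrt(87) + (79 - 2*4)**2) = 10/(-435*sqrt(87) + (79 - 8)**2) = 10/(-435*sqrt(87) + 71**2) = 10/(-435*sqrt(87) + 5041) = 10/(5041 - 435*sqrt(87))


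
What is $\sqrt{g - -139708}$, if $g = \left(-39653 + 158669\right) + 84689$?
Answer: $3 \sqrt{38157} \approx 586.01$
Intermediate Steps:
$g = 203705$ ($g = 119016 + 84689 = 203705$)
$\sqrt{g - -139708} = \sqrt{203705 - -139708} = \sqrt{203705 + 139708} = \sqrt{343413} = 3 \sqrt{38157}$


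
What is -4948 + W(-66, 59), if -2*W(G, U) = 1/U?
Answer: -583865/118 ≈ -4948.0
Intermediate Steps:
W(G, U) = -1/(2*U)
-4948 + W(-66, 59) = -4948 - ½/59 = -4948 - ½*1/59 = -4948 - 1/118 = -583865/118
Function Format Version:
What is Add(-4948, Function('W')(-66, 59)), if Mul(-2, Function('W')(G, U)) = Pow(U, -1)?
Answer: Rational(-583865, 118) ≈ -4948.0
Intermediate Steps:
Function('W')(G, U) = Mul(Rational(-1, 2), Pow(U, -1))
Add(-4948, Function('W')(-66, 59)) = Add(-4948, Mul(Rational(-1, 2), Pow(59, -1))) = Add(-4948, Mul(Rational(-1, 2), Rational(1, 59))) = Add(-4948, Rational(-1, 118)) = Rational(-583865, 118)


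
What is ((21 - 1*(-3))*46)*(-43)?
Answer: -47472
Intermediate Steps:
((21 - 1*(-3))*46)*(-43) = ((21 + 3)*46)*(-43) = (24*46)*(-43) = 1104*(-43) = -47472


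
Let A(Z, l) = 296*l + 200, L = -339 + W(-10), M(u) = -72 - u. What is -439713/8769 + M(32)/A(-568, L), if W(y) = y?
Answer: -1888969049/37671624 ≈ -50.143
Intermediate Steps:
L = -349 (L = -339 - 10 = -349)
A(Z, l) = 200 + 296*l
-439713/8769 + M(32)/A(-568, L) = -439713/8769 + (-72 - 1*32)/(200 + 296*(-349)) = -439713*1/8769 + (-72 - 32)/(200 - 103304) = -146571/2923 - 104/(-103104) = -146571/2923 - 104*(-1/103104) = -146571/2923 + 13/12888 = -1888969049/37671624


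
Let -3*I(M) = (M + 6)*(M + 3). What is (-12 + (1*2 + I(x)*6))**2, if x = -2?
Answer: 324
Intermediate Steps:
I(M) = -(3 + M)*(6 + M)/3 (I(M) = -(M + 6)*(M + 3)/3 = -(6 + M)*(3 + M)/3 = -(3 + M)*(6 + M)/3)
(-12 + (1*2 + I(x)*6))**2 = (-12 + (1*2 + (-6 - 3*(-2) - 1/3*(-2)**2)*6))**2 = (-12 + (2 + (-6 + 6 - 1/3*4)*6))**2 = (-12 + (2 + (-6 + 6 - 4/3)*6))**2 = (-12 + (2 - 4/3*6))**2 = (-12 + (2 - 8))**2 = (-12 - 6)**2 = (-18)**2 = 324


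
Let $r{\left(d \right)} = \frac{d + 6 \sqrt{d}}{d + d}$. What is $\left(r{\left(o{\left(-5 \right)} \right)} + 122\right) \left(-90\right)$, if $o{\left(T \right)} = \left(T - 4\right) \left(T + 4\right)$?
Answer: $-11115$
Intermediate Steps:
$o{\left(T \right)} = \left(-4 + T\right) \left(4 + T\right)$
$r{\left(d \right)} = \frac{d + 6 \sqrt{d}}{2 d}$
$\left(r{\left(o{\left(-5 \right)} \right)} + 122\right) \left(-90\right) = \left(\left(\frac{1}{2} + \frac{3}{\sqrt{-16 + \left(-5\right)^{2}}}\right) + 122\right) \left(-90\right) = \left(\left(\frac{1}{2} + \frac{3}{\sqrt{-16 + 25}}\right) + 122\right) \left(-90\right) = \left(\left(\frac{1}{2} + \frac{3}{3}\right) + 122\right) \left(-90\right) = \left(\left(\frac{1}{2} + 3 \cdot \frac{1}{3}\right) + 122\right) \left(-90\right) = \left(\left(\frac{1}{2} + 1\right) + 122\right) \left(-90\right) = \left(\frac{3}{2} + 122\right) \left(-90\right) = \frac{247}{2} \left(-90\right) = -11115$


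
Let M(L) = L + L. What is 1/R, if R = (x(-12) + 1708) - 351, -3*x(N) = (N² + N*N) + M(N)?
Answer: 1/1269 ≈ 0.00078802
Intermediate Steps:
M(L) = 2*L
x(N) = -2*N/3 - 2*N²/3 (x(N) = -((N² + N*N) + 2*N)/3 = -((N² + N²) + 2*N)/3 = -(2*N² + 2*N)/3 = -(2*N + 2*N²)/3 = -2*N/3 - 2*N²/3)
R = 1269 (R = ((⅔)*(-12)*(-1 - 1*(-12)) + 1708) - 351 = ((⅔)*(-12)*(-1 + 12) + 1708) - 351 = ((⅔)*(-12)*11 + 1708) - 351 = (-88 + 1708) - 351 = 1620 - 351 = 1269)
1/R = 1/1269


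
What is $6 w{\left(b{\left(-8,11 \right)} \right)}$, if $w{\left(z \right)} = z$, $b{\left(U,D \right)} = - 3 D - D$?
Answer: $-264$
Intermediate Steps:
$b{\left(U,D \right)} = - 4 D$
$6 w{\left(b{\left(-8,11 \right)} \right)} = 6 \left(\left(-4\right) 11\right) = 6 \left(-44\right) = -264$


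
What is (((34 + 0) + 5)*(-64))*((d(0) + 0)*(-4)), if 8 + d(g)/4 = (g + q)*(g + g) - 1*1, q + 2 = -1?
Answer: -359424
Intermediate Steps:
q = -3 (q = -2 - 1 = -3)
d(g) = -36 + 8*g*(-3 + g) (d(g) = -32 + 4*((g - 3)*(g + g) - 1*1) = -32 + 4*((-3 + g)*(2*g) - 1) = -32 + 4*(2*g*(-3 + g) - 1) = -32 + 4*(-1 + 2*g*(-3 + g)) = -32 + (-4 + 8*g*(-3 + g)) = -36 + 8*g*(-3 + g))
(((34 + 0) + 5)*(-64))*((d(0) + 0)*(-4)) = (((34 + 0) + 5)*(-64))*(((-36 - 24*0 + 8*0²) + 0)*(-4)) = ((34 + 5)*(-64))*(((-36 + 0 + 8*0) + 0)*(-4)) = (39*(-64))*(((-36 + 0 + 0) + 0)*(-4)) = -2496*(-36 + 0)*(-4) = -(-89856)*(-4) = -2496*144 = -359424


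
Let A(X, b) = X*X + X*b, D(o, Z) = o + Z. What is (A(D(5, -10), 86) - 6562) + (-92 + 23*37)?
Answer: -6208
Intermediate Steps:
D(o, Z) = Z + o
A(X, b) = X² + X*b
(A(D(5, -10), 86) - 6562) + (-92 + 23*37) = ((-10 + 5)*((-10 + 5) + 86) - 6562) + (-92 + 23*37) = (-5*(-5 + 86) - 6562) + (-92 + 851) = (-5*81 - 6562) + 759 = (-405 - 6562) + 759 = -6967 + 759 = -6208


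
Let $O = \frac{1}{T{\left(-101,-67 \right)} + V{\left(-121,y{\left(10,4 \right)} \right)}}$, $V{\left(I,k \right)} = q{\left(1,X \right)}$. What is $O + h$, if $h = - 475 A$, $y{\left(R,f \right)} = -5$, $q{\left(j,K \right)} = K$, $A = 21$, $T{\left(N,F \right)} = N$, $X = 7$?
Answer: $- \frac{937651}{94} \approx -9975.0$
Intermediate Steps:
$V{\left(I,k \right)} = 7$
$h = -9975$ ($h = \left(-475\right) 21 = -9975$)
$O = - \frac{1}{94}$ ($O = \frac{1}{-101 + 7} = \frac{1}{-94} = - \frac{1}{94} \approx -0.010638$)
$O + h = - \frac{1}{94} - 9975 = - \frac{937651}{94}$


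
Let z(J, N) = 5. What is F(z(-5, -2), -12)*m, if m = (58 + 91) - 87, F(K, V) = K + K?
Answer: 620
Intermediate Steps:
F(K, V) = 2*K
m = 62 (m = 149 - 87 = 62)
F(z(-5, -2), -12)*m = (2*5)*62 = 10*62 = 620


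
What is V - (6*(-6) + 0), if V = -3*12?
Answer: 0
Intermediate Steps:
V = -36
V - (6*(-6) + 0) = -36 - (6*(-6) + 0) = -36 - (-36 + 0) = -36 - 1*(-36) = -36 + 36 = 0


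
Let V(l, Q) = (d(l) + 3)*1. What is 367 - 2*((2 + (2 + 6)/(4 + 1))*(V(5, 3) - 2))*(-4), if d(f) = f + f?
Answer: 3419/5 ≈ 683.80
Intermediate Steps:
d(f) = 2*f
V(l, Q) = 3 + 2*l (V(l, Q) = (2*l + 3)*1 = (3 + 2*l)*1 = 3 + 2*l)
367 - 2*((2 + (2 + 6)/(4 + 1))*(V(5, 3) - 2))*(-4) = 367 - 2*((2 + (2 + 6)/(4 + 1))*((3 + 2*5) - 2))*(-4) = 367 - 2*((2 + 8/5)*((3 + 10) - 2))*(-4) = 367 - 2*((2 + 8*(⅕))*(13 - 2))*(-4) = 367 - 2*((2 + 8/5)*11)*(-4) = 367 - 2*((18/5)*11)*(-4) = 367 - 2*(198/5)*(-4) = 367 - 396*(-4)/5 = 367 - 1*(-1584/5) = 367 + 1584/5 = 3419/5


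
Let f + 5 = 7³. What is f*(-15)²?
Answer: 76050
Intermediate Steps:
f = 338 (f = -5 + 7³ = -5 + 343 = 338)
f*(-15)² = 338*(-15)² = 338*225 = 76050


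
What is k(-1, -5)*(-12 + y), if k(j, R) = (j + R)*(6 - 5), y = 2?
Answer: 60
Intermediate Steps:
k(j, R) = R + j (k(j, R) = (R + j)*1 = R + j)
k(-1, -5)*(-12 + y) = (-5 - 1)*(-12 + 2) = -6*(-10) = 60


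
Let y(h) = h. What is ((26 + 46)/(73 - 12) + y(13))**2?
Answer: 748225/3721 ≈ 201.08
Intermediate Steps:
((26 + 46)/(73 - 12) + y(13))**2 = ((26 + 46)/(73 - 12) + 13)**2 = (72/61 + 13)**2 = (865/61)**2 = 748225/3721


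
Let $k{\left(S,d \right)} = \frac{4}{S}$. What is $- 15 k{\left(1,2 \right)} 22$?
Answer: $-1320$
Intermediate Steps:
$- 15 k{\left(1,2 \right)} 22 = - 15 \cdot \frac{4}{1} \cdot 22 = - 15 \cdot 4 \cdot 1 \cdot 22 = \left(-15\right) 4 \cdot 22 = \left(-60\right) 22 = -1320$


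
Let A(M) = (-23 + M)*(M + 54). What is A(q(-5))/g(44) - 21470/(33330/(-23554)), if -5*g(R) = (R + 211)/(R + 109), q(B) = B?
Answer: 64289066/3333 ≈ 19289.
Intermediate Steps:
A(M) = (-23 + M)*(54 + M)
g(R) = -(211 + R)/(5*(109 + R)) (g(R) = -(R + 211)/(5*(R + 109)) = -(211 + R)/(5*(109 + R)))
A(q(-5))/g(44) - 21470/(33330/(-23554)) = (-1242 + (-5)² + 31*(-5))/(((-211 - 1*44)/(5*(109 + 44)))) - 21470/(33330/(-23554)) = (-1242 + 25 - 155)/(((⅕)*(-211 - 44)/153)) - 21470/(33330*(-1/23554)) = -1372/((⅕)*(1/153)*(-255)) - 21470/(-16665/11777) = -1372/(-⅓) - 21470*(-11777/16665) = -1372*(-3) + 50570438/3333 = 4116 + 50570438/3333 = 64289066/3333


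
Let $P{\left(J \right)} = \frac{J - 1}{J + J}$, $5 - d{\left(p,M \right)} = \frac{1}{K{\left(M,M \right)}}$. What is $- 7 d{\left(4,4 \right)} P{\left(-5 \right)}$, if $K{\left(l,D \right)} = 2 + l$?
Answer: $- \frac{203}{10} \approx -20.3$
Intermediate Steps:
$d{\left(p,M \right)} = 5 - \frac{1}{2 + M}$
$P{\left(J \right)} = \frac{-1 + J}{2 J}$
$- 7 d{\left(4,4 \right)} P{\left(-5 \right)} = - 7 \frac{9 + 5 \cdot 4}{2 + 4} \frac{-1 - 5}{2 \left(-5\right)} = - 7 \frac{9 + 20}{6} \cdot \frac{1}{2} \left(- \frac{1}{5}\right) \left(-6\right) = - 7 \cdot \frac{1}{6} \cdot 29 \cdot \frac{3}{5} = \left(-7\right) \frac{29}{6} \cdot \frac{3}{5} = \left(- \frac{203}{6}\right) \frac{3}{5} = - \frac{203}{10}$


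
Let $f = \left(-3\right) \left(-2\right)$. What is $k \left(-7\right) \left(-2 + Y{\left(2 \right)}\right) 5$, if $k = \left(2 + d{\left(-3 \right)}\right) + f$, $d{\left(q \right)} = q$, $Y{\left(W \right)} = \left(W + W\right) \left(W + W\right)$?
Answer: $-2450$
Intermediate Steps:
$Y{\left(W \right)} = 4 W^{2}$ ($Y{\left(W \right)} = 2 W 2 W = 4 W^{2}$)
$f = 6$
$k = 5$ ($k = \left(2 - 3\right) + 6 = -1 + 6 = 5$)
$k \left(-7\right) \left(-2 + Y{\left(2 \right)}\right) 5 = 5 \left(-7\right) \left(-2 + 4 \cdot 2^{2}\right) 5 = - 35 \left(-2 + 4 \cdot 4\right) 5 = - 35 \left(-2 + 16\right) 5 = - 35 \cdot 14 \cdot 5 = \left(-35\right) 70 = -2450$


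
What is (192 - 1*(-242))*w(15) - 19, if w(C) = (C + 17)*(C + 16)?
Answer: 430509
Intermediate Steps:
w(C) = (16 + C)*(17 + C) (w(C) = (17 + C)*(16 + C) = (16 + C)*(17 + C))
(192 - 1*(-242))*w(15) - 19 = (192 - 1*(-242))*(272 + 15**2 + 33*15) - 19 = (192 + 242)*(272 + 225 + 495) - 19 = 434*992 - 19 = 430528 - 19 = 430509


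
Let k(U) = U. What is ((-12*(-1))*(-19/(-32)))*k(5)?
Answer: 285/8 ≈ 35.625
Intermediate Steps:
((-12*(-1))*(-19/(-32)))*k(5) = ((-12*(-1))*(-19/(-32)))*5 = (12*(-19*(-1/32)))*5 = (12*(19/32))*5 = (57/8)*5 = 285/8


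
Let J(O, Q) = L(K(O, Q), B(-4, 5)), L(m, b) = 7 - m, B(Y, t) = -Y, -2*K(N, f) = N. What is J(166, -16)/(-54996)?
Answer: -15/9166 ≈ -0.0016365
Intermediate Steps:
K(N, f) = -N/2
J(O, Q) = 7 + O/2 (J(O, Q) = 7 - (-1)*O/2 = 7 + O/2)
J(166, -16)/(-54996) = (7 + (1/2)*166)/(-54996) = (7 + 83)*(-1/54996) = 90*(-1/54996) = -15/9166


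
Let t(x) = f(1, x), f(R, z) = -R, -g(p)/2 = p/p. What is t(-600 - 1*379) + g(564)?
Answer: -3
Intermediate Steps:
g(p) = -2 (g(p) = -2*p/p = -2*1 = -2)
t(x) = -1 (t(x) = -1*1 = -1)
t(-600 - 1*379) + g(564) = -1 - 2 = -3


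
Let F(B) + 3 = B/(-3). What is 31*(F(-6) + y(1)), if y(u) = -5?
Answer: -186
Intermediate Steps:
F(B) = -3 - B/3 (F(B) = -3 + B/(-3) = -3 + B*(-⅓) = -3 - B/3)
31*(F(-6) + y(1)) = 31*((-3 - ⅓*(-6)) - 5) = 31*((-3 + 2) - 5) = 31*(-1 - 5) = 31*(-6) = -186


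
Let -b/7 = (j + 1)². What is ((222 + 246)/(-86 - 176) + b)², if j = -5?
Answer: 222188836/17161 ≈ 12947.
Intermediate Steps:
b = -112 (b = -7*(-5 + 1)² = -7*(-4)² = -7*16 = -112)
((222 + 246)/(-86 - 176) + b)² = ((222 + 246)/(-86 - 176) - 112)² = (468/(-262) - 112)² = (468*(-1/262) - 112)² = (-234/131 - 112)² = (-14906/131)² = 222188836/17161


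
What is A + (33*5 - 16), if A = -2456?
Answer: -2307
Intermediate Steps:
A + (33*5 - 16) = -2456 + (33*5 - 16) = -2456 + (165 - 16) = -2456 + 149 = -2307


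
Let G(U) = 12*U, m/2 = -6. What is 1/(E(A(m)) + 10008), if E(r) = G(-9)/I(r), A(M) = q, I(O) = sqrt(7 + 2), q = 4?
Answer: 1/9972 ≈ 0.00010028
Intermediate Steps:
m = -12 (m = 2*(-6) = -12)
I(O) = 3 (I(O) = sqrt(9) = 3)
A(M) = 4
E(r) = -36 (E(r) = (12*(-9))/3 = -108*1/3 = -36)
1/(E(A(m)) + 10008) = 1/(-36 + 10008) = 1/9972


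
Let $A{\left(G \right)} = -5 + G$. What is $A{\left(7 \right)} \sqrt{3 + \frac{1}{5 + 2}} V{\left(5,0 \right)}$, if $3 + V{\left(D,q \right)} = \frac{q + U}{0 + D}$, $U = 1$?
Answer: $- \frac{4 \sqrt{154}}{5} \approx -9.9277$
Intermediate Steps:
$V{\left(D,q \right)} = -3 + \frac{1 + q}{D}$ ($V{\left(D,q \right)} = -3 + \frac{q + 1}{0 + D} = -3 + \frac{1 + q}{D}$)
$A{\left(7 \right)} \sqrt{3 + \frac{1}{5 + 2}} V{\left(5,0 \right)} = \left(-5 + 7\right) \sqrt{3 + \frac{1}{5 + 2}} \frac{1 + 0 - 15}{5} = 2 \sqrt{3 + \frac{1}{7}} \frac{1 + 0 - 15}{5} = 2 \sqrt{3 + \frac{1}{7}} \cdot \frac{1}{5} \left(-14\right) = 2 \sqrt{\frac{22}{7}} \left(- \frac{14}{5}\right) = 2 \frac{\sqrt{154}}{7} \left(- \frac{14}{5}\right) = \frac{2 \sqrt{154}}{7} \left(- \frac{14}{5}\right) = - \frac{4 \sqrt{154}}{5}$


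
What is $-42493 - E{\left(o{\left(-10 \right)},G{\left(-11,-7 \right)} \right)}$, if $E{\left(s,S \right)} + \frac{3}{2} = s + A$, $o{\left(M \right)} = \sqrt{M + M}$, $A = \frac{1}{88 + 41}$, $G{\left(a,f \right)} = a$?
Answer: $- \frac{10962809}{258} - 2 i \sqrt{5} \approx -42492.0 - 4.4721 i$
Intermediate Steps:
$A = \frac{1}{129} \approx 0.0077519$
$o{\left(M \right)} = \sqrt{2} \sqrt{M}$ ($o{\left(M \right)} = \sqrt{2 M} = \sqrt{2} \sqrt{M}$)
$E{\left(s,S \right)} = - \frac{385}{258} + s$ ($E{\left(s,S \right)} = - \frac{3}{2} + \left(s + \frac{1}{129}\right) = - \frac{3}{2} + \left(\frac{1}{129} + s\right) = - \frac{385}{258} + s$)
$-42493 - E{\left(o{\left(-10 \right)},G{\left(-11,-7 \right)} \right)} = -42493 - \left(- \frac{385}{258} + \sqrt{2} \sqrt{-10}\right) = -42493 - \left(- \frac{385}{258} + \sqrt{2} i \sqrt{10}\right) = -42493 - \left(- \frac{385}{258} + 2 i \sqrt{5}\right) = -42493 + \left(\frac{385}{258} - 2 i \sqrt{5}\right) = - \frac{10962809}{258} - 2 i \sqrt{5}$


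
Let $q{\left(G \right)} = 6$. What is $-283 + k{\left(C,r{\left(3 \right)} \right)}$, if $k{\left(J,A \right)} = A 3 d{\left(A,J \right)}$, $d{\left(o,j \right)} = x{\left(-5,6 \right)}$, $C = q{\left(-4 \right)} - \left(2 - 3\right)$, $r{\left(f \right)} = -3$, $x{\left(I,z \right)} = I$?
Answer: $-238$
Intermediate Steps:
$C = 7$ ($C = 6 - \left(2 - 3\right) = 6 - -1 = 6 + 1 = 7$)
$d{\left(o,j \right)} = -5$
$k{\left(J,A \right)} = - 15 A$ ($k{\left(J,A \right)} = A 3 \left(-5\right) = 3 A \left(-5\right) = - 15 A$)
$-283 + k{\left(C,r{\left(3 \right)} \right)} = -283 - -45 = -283 + 45 = -238$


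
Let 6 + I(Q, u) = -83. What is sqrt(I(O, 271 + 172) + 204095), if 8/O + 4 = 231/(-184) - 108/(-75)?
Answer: 11*sqrt(1686) ≈ 451.67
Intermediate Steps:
O = -36800/17551 (O = 8/(-4 + (231/(-184) - 108/(-75))) = 8/(-4 + (231*(-1/184) - 108*(-1/75))) = 8/(-4 + (-231/184 + 36/25)) = 8/(-4 + 849/4600) = 8/(-17551/4600) = 8*(-4600/17551) = -36800/17551 ≈ -2.0967)
I(Q, u) = -89 (I(Q, u) = -6 - 83 = -89)
sqrt(I(O, 271 + 172) + 204095) = sqrt(-89 + 204095) = sqrt(204006) = 11*sqrt(1686)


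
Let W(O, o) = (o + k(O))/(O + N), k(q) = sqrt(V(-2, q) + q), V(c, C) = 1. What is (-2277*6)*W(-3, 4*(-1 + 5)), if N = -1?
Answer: 54648 + 6831*I*sqrt(2)/2 ≈ 54648.0 + 4830.3*I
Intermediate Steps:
k(q) = sqrt(1 + q)
W(O, o) = (o + sqrt(1 + O))/(-1 + O) (W(O, o) = (o + sqrt(1 + O))/(O - 1) = (o + sqrt(1 + O))/(-1 + O))
(-2277*6)*W(-3, 4*(-1 + 5)) = (-2277*6)*((4*(-1 + 5) + sqrt(1 - 3))/(-1 - 3)) = -13662*(4*4 + sqrt(-2))/(-4) = -(-6831)*(16 + I*sqrt(2))/2 = -13662*(-4 - I*sqrt(2)/4) = 54648 + 6831*I*sqrt(2)/2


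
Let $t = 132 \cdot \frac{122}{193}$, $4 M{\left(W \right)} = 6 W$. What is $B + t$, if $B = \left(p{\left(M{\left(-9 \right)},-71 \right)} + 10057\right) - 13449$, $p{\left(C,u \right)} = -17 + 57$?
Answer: $- \frac{630832}{193} \approx -3268.6$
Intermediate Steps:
$M{\left(W \right)} = \frac{3 W}{2}$ ($M{\left(W \right)} = \frac{6 W}{4} = \frac{3 W}{2}$)
$p{\left(C,u \right)} = 40$
$t = \frac{16104}{193}$ ($t = 132 \cdot 122 \cdot \frac{1}{193} = 132 \cdot \frac{122}{193} = \frac{16104}{193} \approx 83.44$)
$B = -3352$ ($B = \left(40 + 10057\right) - 13449 = 10097 - 13449 = -3352$)
$B + t = -3352 + \frac{16104}{193} = - \frac{630832}{193}$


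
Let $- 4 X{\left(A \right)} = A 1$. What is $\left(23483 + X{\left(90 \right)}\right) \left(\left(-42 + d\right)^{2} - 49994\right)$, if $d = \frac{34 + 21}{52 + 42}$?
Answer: $- \frac{20016101413735}{17672} \approx -1.1326 \cdot 10^{9}$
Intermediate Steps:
$X{\left(A \right)} = - \frac{A}{4}$ ($X{\left(A \right)} = - \frac{A 1}{4} = - \frac{A}{4}$)
$d = \frac{55}{94} \approx 0.58511$
$\left(23483 + X{\left(90 \right)}\right) \left(\left(-42 + d\right)^{2} - 49994\right) = \left(23483 - \frac{45}{2}\right) \left(\left(-42 + \frac{55}{94}\right)^{2} - 49994\right) = \left(23483 - \frac{45}{2}\right) \left(\left(- \frac{3893}{94}\right)^{2} - 49994\right) = \frac{46921 \left(\frac{15155449}{8836} - 49994\right)}{2} = \frac{46921}{2} \left(- \frac{426591535}{8836}\right) = - \frac{20016101413735}{17672}$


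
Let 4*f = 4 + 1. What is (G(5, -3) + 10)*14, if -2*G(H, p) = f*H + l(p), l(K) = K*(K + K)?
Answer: -119/4 ≈ -29.750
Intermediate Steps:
l(K) = 2*K² (l(K) = K*(2*K) = 2*K²)
f = 5/4 (f = (4 + 1)/4 = (¼)*5 = 5/4 ≈ 1.2500)
G(H, p) = -p² - 5*H/8 (G(H, p) = -(5*H/4 + 2*p²)/2 = -(2*p² + 5*H/4)/2 = -p² - 5*H/8)
(G(5, -3) + 10)*14 = ((-1*(-3)² - 5/8*5) + 10)*14 = ((-1*9 - 25/8) + 10)*14 = ((-9 - 25/8) + 10)*14 = (-97/8 + 10)*14 = -17/8*14 = -119/4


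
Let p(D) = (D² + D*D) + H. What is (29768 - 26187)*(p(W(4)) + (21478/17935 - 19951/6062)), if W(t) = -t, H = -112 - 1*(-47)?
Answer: -13663114127779/108721970 ≈ -1.2567e+5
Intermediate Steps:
H = -65 (H = -112 + 47 = -65)
p(D) = -65 + 2*D² (p(D) = (D² + D*D) - 65 = (D² + D²) - 65 = 2*D² - 65 = -65 + 2*D²)
(29768 - 26187)*(p(W(4)) + (21478/17935 - 19951/6062)) = (29768 - 26187)*((-65 + 2*(-1*4)²) + (21478/17935 - 19951/6062)) = 3581*((-65 + 2*(-4)²) + (21478*(1/17935) - 19951*1/6062)) = 3581*((-65 + 2*16) + (21478/17935 - 19951/6062)) = 3581*((-65 + 32) - 227621549/108721970) = 3581*(-33 - 227621549/108721970) = 3581*(-3815446559/108721970) = -13663114127779/108721970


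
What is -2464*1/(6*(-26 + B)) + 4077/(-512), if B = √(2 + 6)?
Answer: 2057519/256512 + 616*√2/501 ≈ 9.7600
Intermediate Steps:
B = 2*√2 (B = √8 = 2*√2 ≈ 2.8284)
-2464*1/(6*(-26 + B)) + 4077/(-512) = -2464*1/(6*(-26 + 2*√2)) + 4077/(-512) = -2464/(-156 + 12*√2) + 4077*(-1/512) = -2464/(-156 + 12*√2) - 4077/512 = -4077/512 - 2464/(-156 + 12*√2)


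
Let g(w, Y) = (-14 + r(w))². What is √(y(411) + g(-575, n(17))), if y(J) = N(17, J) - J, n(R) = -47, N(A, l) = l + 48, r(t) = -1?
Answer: √273 ≈ 16.523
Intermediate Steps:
N(A, l) = 48 + l
g(w, Y) = 225 (g(w, Y) = (-14 - 1)² = (-15)² = 225)
y(J) = 48 (y(J) = (48 + J) - J = 48)
√(y(411) + g(-575, n(17))) = √(48 + 225) = √273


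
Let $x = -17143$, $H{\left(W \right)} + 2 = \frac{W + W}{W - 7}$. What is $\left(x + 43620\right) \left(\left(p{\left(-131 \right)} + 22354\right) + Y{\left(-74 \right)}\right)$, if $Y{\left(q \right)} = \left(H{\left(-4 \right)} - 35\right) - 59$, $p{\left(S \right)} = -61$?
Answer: $587729225$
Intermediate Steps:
$H{\left(W \right)} = -2 + \frac{2 W}{-7 + W}$ ($H{\left(W \right)} = -2 + \frac{W + W}{W - 7} = -2 + \frac{2 W}{-7 + W}$)
$Y{\left(q \right)} = - \frac{1048}{11}$ ($Y{\left(q \right)} = \left(\frac{14}{-7 - 4} - 35\right) - 59 = \left(\frac{14}{-11} - 35\right) - 59 = \left(14 \left(- \frac{1}{11}\right) - 35\right) - 59 = \left(- \frac{14}{11} - 35\right) - 59 = - \frac{399}{11} - 59 = - \frac{1048}{11}$)
$\left(x + 43620\right) \left(\left(p{\left(-131 \right)} + 22354\right) + Y{\left(-74 \right)}\right) = \left(-17143 + 43620\right) \left(\left(-61 + 22354\right) - \frac{1048}{11}\right) = 26477 \left(22293 - \frac{1048}{11}\right) = 26477 \cdot \frac{244175}{11} = 587729225$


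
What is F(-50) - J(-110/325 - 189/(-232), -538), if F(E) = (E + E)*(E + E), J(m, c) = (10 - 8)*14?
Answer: 9972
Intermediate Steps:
J(m, c) = 28 (J(m, c) = 2*14 = 28)
F(E) = 4*E² (F(E) = (2*E)*(2*E) = 4*E²)
F(-50) - J(-110/325 - 189/(-232), -538) = 4*(-50)² - 1*28 = 4*2500 - 28 = 10000 - 28 = 9972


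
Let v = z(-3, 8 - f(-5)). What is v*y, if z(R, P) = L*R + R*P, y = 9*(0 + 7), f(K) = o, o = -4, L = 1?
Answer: -2457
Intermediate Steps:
f(K) = -4
y = 63 (y = 9*7 = 63)
z(R, P) = R + P*R (z(R, P) = 1*R + R*P = R + P*R)
v = -39 (v = -3*(1 + (8 - 1*(-4))) = -3*(1 + (8 + 4)) = -3*(1 + 12) = -3*13 = -39)
v*y = -39*63 = -2457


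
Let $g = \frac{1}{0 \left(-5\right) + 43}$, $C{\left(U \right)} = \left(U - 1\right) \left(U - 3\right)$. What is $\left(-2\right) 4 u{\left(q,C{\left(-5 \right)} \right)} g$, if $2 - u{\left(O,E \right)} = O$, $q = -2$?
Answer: $- \frac{32}{43} \approx -0.74419$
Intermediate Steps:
$C{\left(U \right)} = \left(-1 + U\right) \left(-3 + U\right)$
$u{\left(O,E \right)} = 2 - O$
$g = \frac{1}{43}$ ($g = \frac{1}{0 + 43} = \frac{1}{43} \approx 0.023256$)
$\left(-2\right) 4 u{\left(q,C{\left(-5 \right)} \right)} g = \left(-2\right) 4 \left(2 - -2\right) \frac{1}{43} = - 8 \left(2 + 2\right) \frac{1}{43} = \left(-8\right) 4 \cdot \frac{1}{43} = \left(-32\right) \frac{1}{43} = - \frac{32}{43}$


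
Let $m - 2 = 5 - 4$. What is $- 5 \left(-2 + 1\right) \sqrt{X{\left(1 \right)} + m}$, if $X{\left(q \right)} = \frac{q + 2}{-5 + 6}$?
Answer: $5 \sqrt{6} \approx 12.247$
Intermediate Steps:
$X{\left(q \right)} = 2 + q$ ($X{\left(q \right)} = \frac{2 + q}{1} = \left(2 + q\right) 1 = 2 + q$)
$m = 3$ ($m = 2 + \left(5 - 4\right) = 2 + 1 = 3$)
$- 5 \left(-2 + 1\right) \sqrt{X{\left(1 \right)} + m} = - 5 \left(-2 + 1\right) \sqrt{\left(2 + 1\right) + 3} = \left(-5\right) \left(-1\right) \sqrt{3 + 3} = 5 \sqrt{6}$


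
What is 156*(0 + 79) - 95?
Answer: 12229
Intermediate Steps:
156*(0 + 79) - 95 = 156*79 - 95 = 12324 - 95 = 12229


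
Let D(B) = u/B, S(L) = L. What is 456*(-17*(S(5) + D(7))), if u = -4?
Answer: -240312/7 ≈ -34330.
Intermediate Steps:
D(B) = -4/B
456*(-17*(S(5) + D(7))) = 456*(-17*(5 - 4/7)) = 456*(-17*31/7) = 456*(-527/7) = -240312/7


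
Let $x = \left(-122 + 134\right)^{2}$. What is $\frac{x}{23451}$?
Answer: $\frac{48}{7817} \approx 0.0061405$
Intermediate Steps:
$x = 144$ ($x = 12^{2} = 144$)
$\frac{x}{23451} = \frac{144}{23451} = 144 \cdot \frac{1}{23451} = \frac{48}{7817}$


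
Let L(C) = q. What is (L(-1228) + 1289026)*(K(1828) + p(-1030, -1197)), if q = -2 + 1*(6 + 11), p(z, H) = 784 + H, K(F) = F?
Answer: 1823993015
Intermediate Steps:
q = 15 (q = -2 + 1*17 = -2 + 17 = 15)
L(C) = 15
(L(-1228) + 1289026)*(K(1828) + p(-1030, -1197)) = (15 + 1289026)*(1828 + (784 - 1197)) = 1289041*(1828 - 413) = 1289041*1415 = 1823993015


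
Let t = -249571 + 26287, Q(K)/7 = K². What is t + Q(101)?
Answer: -151877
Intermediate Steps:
Q(K) = 7*K²
t = -223284
t + Q(101) = -223284 + 7*101² = -223284 + 7*10201 = -223284 + 71407 = -151877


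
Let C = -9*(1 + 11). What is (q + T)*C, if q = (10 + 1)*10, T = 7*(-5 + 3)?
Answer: -10368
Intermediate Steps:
T = -14 (T = 7*(-2) = -14)
C = -108 (C = -9*12 = -108)
q = 110 (q = 11*10 = 110)
(q + T)*C = (110 - 14)*(-108) = 96*(-108) = -10368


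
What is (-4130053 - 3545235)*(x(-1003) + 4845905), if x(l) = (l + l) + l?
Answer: -37170621554048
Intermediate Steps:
x(l) = 3*l (x(l) = 2*l + l = 3*l)
(-4130053 - 3545235)*(x(-1003) + 4845905) = (-4130053 - 3545235)*(3*(-1003) + 4845905) = -7675288*(-3009 + 4845905) = -7675288*4842896 = -37170621554048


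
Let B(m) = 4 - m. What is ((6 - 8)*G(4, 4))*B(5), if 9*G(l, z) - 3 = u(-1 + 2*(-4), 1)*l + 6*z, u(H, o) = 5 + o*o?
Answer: 34/3 ≈ 11.333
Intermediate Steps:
u(H, o) = 5 + o²
G(l, z) = ⅓ + 2*l/3 + 2*z/3 (G(l, z) = ⅓ + ((5 + 1²)*l + 6*z)/9 = ⅓ + ((5 + 1)*l + 6*z)/9 = ⅓ + (6*l + 6*z)/9 = ⅓ + (2*l/3 + 2*z/3) = ⅓ + 2*l/3 + 2*z/3)
((6 - 8)*G(4, 4))*B(5) = ((6 - 8)*(⅓ + (⅔)*4 + (⅔)*4))*(4 - 1*5) = (-2*(⅓ + 8/3 + 8/3))*(4 - 5) = -2*17/3*(-1) = -34/3*(-1) = 34/3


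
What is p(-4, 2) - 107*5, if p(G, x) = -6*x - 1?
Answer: -548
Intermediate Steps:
p(G, x) = -1 - 6*x
p(-4, 2) - 107*5 = (-1 - 6*2) - 107*5 = (-1 - 12) - 535 = -13 - 535 = -548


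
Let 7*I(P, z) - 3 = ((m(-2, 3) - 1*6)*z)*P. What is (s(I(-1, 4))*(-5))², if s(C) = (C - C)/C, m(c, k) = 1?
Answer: 0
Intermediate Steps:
I(P, z) = 3/7 - 5*P*z/7 (I(P, z) = 3/7 + (((1 - 1*6)*z)*P)/7 = 3/7 + (((1 - 6)*z)*P)/7 = 3/7 + ((-5*z)*P)/7 = 3/7 + (-5*P*z)/7 = 3/7 - 5*P*z/7)
s(C) = 0 (s(C) = 0/C = 0)
(s(I(-1, 4))*(-5))² = (0*(-5))² = 0² = 0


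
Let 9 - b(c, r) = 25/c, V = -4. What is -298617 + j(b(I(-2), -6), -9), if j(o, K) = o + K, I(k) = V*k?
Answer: -2388961/8 ≈ -2.9862e+5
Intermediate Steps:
I(k) = -4*k
b(c, r) = 9 - 25/c
j(o, K) = K + o
-298617 + j(b(I(-2), -6), -9) = -298617 + (-9 + (9 - 25/((-4*(-2))))) = -298617 + (-9 + (9 - 25/8)) = -298617 + (-9 + 47/8) = -298617 - 25/8 = -2388961/8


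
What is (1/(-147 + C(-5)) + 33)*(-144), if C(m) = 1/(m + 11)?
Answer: -4185648/881 ≈ -4751.0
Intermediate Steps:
C(m) = 1/(11 + m)
(1/(-147 + C(-5)) + 33)*(-144) = (1/(-147 + 1/(11 - 5)) + 33)*(-144) = (1/(-147 + 1/6) + 33)*(-144) = (1/(-147 + ⅙) + 33)*(-144) = (1/(-881/6) + 33)*(-144) = (-6/881 + 33)*(-144) = (29067/881)*(-144) = -4185648/881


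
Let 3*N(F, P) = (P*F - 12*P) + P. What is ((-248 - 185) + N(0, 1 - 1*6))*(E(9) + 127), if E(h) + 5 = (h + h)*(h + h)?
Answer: -554824/3 ≈ -1.8494e+5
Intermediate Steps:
N(F, P) = -11*P/3 + F*P/3 (N(F, P) = ((P*F - 12*P) + P)/3 = ((F*P - 12*P) + P)/3 = ((-12*P + F*P) + P)/3 = (-11*P + F*P)/3 = -11*P/3 + F*P/3)
E(h) = -5 + 4*h² (E(h) = -5 + (h + h)*(h + h) = -5 + (2*h)*(2*h) = -5 + 4*h²)
((-248 - 185) + N(0, 1 - 1*6))*(E(9) + 127) = ((-248 - 185) + (1 - 1*6)*(-11 + 0)/3)*((-5 + 4*9²) + 127) = (-433 + (⅓)*(1 - 6)*(-11))*((-5 + 4*81) + 127) = (-433 + (⅓)*(-5)*(-11))*((-5 + 324) + 127) = (-433 + 55/3)*(319 + 127) = -1244/3*446 = -554824/3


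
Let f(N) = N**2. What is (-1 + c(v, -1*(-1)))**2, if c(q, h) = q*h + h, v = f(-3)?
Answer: 81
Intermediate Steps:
v = 9 (v = (-3)**2 = 9)
c(q, h) = h + h*q (c(q, h) = h*q + h = h + h*q)
(-1 + c(v, -1*(-1)))**2 = (-1 + (-1*(-1))*(1 + 9))**2 = (-1 + 1*10)**2 = (-1 + 10)**2 = 9**2 = 81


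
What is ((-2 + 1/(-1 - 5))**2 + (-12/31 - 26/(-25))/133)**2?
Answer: 304080042527881/13769294490000 ≈ 22.084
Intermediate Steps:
((-2 + 1/(-1 - 5))**2 + (-12/31 - 26/(-25))/133)**2 = ((-2 + 1/(-6))**2 + (-12*1/31 - 26*(-1/25))*(1/133))**2 = ((-2 - 1/6)**2 + (-12/31 + 26/25)*(1/133))**2 = ((-13/6)**2 + (506/775)*(1/133))**2 = (169/36 + 506/103075)**2 = (17437891/3710700)**2 = 304080042527881/13769294490000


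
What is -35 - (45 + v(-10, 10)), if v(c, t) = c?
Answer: -70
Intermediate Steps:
-35 - (45 + v(-10, 10)) = -35 - (45 - 10) = -35 - 1*35 = -35 - 35 = -70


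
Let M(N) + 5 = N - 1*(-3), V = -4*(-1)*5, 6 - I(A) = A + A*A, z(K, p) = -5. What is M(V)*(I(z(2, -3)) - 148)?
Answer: -2916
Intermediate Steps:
I(A) = 6 - A - A² (I(A) = 6 - (A + A*A) = 6 - (A + A²) = 6 + (-A - A²) = 6 - A - A²)
V = 20 (V = 4*5 = 20)
M(N) = -2 + N (M(N) = -5 + (N - 1*(-3)) = -5 + (N + 3) = -5 + (3 + N) = -2 + N)
M(V)*(I(z(2, -3)) - 148) = (-2 + 20)*((6 - 1*(-5) - 1*(-5)²) - 148) = 18*((6 + 5 - 1*25) - 148) = 18*((6 + 5 - 25) - 148) = 18*(-14 - 148) = 18*(-162) = -2916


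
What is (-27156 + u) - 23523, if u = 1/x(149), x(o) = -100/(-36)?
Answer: -1266966/25 ≈ -50679.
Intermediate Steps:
x(o) = 25/9 (x(o) = -100*(-1/36) = 25/9)
u = 9/25 (u = 1/(25/9) = 9/25 ≈ 0.36000)
(-27156 + u) - 23523 = (-27156 + 9/25) - 23523 = -678891/25 - 23523 = -1266966/25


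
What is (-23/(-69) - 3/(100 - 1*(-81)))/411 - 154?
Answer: -34368470/223173 ≈ -154.00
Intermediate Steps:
(-23/(-69) - 3/(100 - 1*(-81)))/411 - 154 = (-23*(-1/69) - 3/(100 + 81))*(1/411) - 154 = (⅓ - 3/181)*(1/411) - 154 = (172/543)*(1/411) - 154 = 172/223173 - 154 = -34368470/223173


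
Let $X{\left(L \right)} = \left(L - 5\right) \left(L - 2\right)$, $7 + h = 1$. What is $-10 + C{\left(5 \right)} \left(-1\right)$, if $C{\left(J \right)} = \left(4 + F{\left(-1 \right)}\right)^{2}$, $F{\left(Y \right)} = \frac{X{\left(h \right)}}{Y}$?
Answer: $-7066$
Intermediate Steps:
$h = -6$ ($h = -7 + 1 = -6$)
$X{\left(L \right)} = \left(-5 + L\right) \left(-2 + L\right)$
$F{\left(Y \right)} = \frac{88}{Y}$ ($F{\left(Y \right)} = \frac{10 + \left(-6\right)^{2} - -42}{Y} = \frac{10 + 36 + 42}{Y} = \frac{88}{Y}$)
$C{\left(J \right)} = 7056$ ($C{\left(J \right)} = \left(4 + \frac{88}{-1}\right)^{2} = \left(4 + 88 \left(-1\right)\right)^{2} = \left(4 - 88\right)^{2} = \left(-84\right)^{2} = 7056$)
$-10 + C{\left(5 \right)} \left(-1\right) = -10 + 7056 \left(-1\right) = -10 - 7056 = -7066$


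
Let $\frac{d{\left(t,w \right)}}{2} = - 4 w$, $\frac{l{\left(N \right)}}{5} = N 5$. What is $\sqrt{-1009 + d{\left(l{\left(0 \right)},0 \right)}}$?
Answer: $i \sqrt{1009} \approx 31.765 i$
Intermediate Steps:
$l{\left(N \right)} = 25 N$ ($l{\left(N \right)} = 5 N 5 = 5 \cdot 5 N = 25 N$)
$d{\left(t,w \right)} = - 8 w$ ($d{\left(t,w \right)} = 2 \left(- 4 w\right) = - 8 w$)
$\sqrt{-1009 + d{\left(l{\left(0 \right)},0 \right)}} = \sqrt{-1009 - 0} = \sqrt{-1009 + 0} = \sqrt{-1009} = i \sqrt{1009}$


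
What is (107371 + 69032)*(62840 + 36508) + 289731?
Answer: 17525574975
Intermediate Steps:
(107371 + 69032)*(62840 + 36508) + 289731 = 176403*99348 + 289731 = 17525285244 + 289731 = 17525574975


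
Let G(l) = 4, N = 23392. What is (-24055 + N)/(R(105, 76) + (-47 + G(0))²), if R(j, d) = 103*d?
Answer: -663/9677 ≈ -0.068513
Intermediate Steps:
(-24055 + N)/(R(105, 76) + (-47 + G(0))²) = (-24055 + 23392)/(103*76 + (-47 + 4)²) = -663/(7828 + (-43)²) = -663/(7828 + 1849) = -663/9677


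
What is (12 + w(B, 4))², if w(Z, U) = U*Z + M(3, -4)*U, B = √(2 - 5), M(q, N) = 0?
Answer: 96 + 96*I*√3 ≈ 96.0 + 166.28*I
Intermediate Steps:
B = I*√3 (B = √(-3) = I*√3 ≈ 1.732*I)
w(Z, U) = U*Z (w(Z, U) = U*Z + 0*U = U*Z + 0 = U*Z)
(12 + w(B, 4))² = (12 + 4*(I*√3))² = (12 + 4*I*√3)²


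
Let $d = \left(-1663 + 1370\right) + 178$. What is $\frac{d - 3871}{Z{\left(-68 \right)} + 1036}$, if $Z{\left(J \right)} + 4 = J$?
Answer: $- \frac{1993}{482} \approx -4.1349$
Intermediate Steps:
$Z{\left(J \right)} = -4 + J$
$d = -115$ ($d = -293 + 178 = -115$)
$\frac{d - 3871}{Z{\left(-68 \right)} + 1036} = \frac{-115 - 3871}{\left(-4 - 68\right) + 1036} = - \frac{3986}{-72 + 1036} = - \frac{3986}{964} = \left(-3986\right) \frac{1}{964} = - \frac{1993}{482}$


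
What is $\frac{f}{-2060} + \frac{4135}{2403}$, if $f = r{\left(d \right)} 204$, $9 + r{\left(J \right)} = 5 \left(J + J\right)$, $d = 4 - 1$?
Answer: $- \frac{444088}{1237545} \approx -0.35885$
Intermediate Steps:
$d = 3$
$r{\left(J \right)} = -9 + 10 J$ ($r{\left(J \right)} = -9 + 5 \left(J + J\right) = -9 + 5 \cdot 2 J = -9 + 10 J$)
$f = 4284$ ($f = \left(-9 + 10 \cdot 3\right) 204 = \left(-9 + 30\right) 204 = 21 \cdot 204 = 4284$)
$\frac{f}{-2060} + \frac{4135}{2403} = \frac{4284}{-2060} + \frac{4135}{2403} = 4284 \left(- \frac{1}{2060}\right) + 4135 \cdot \frac{1}{2403} = - \frac{1071}{515} + \frac{4135}{2403} = - \frac{444088}{1237545}$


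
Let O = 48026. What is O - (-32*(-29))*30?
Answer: 20186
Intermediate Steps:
O - (-32*(-29))*30 = 48026 - (-32*(-29))*30 = 48026 - 928*30 = 48026 - 1*27840 = 48026 - 27840 = 20186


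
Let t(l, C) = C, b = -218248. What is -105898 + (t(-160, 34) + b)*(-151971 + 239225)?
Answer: -19040150254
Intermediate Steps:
-105898 + (t(-160, 34) + b)*(-151971 + 239225) = -105898 + (34 - 218248)*(-151971 + 239225) = -105898 - 218214*87254 = -105898 - 19040044356 = -19040150254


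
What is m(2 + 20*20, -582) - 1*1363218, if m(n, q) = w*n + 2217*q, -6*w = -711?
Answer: -2605875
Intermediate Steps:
w = 237/2 (w = -⅙*(-711) = 237/2 ≈ 118.50)
m(n, q) = 2217*q + 237*n/2 (m(n, q) = 237*n/2 + 2217*q = 2217*q + 237*n/2)
m(2 + 20*20, -582) - 1*1363218 = (2217*(-582) + 237*(2 + 20*20)/2) - 1*1363218 = (-1290294 + 237*(2 + 400)/2) - 1363218 = (-1290294 + (237/2)*402) - 1363218 = (-1290294 + 47637) - 1363218 = -1242657 - 1363218 = -2605875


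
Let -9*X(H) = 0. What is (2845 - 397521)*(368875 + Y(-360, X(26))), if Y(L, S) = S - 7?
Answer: -145583346768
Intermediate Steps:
X(H) = 0 (X(H) = -⅑*0 = 0)
Y(L, S) = -7 + S
(2845 - 397521)*(368875 + Y(-360, X(26))) = (2845 - 397521)*(368875 + (-7 + 0)) = -394676*(368875 - 7) = -394676*368868 = -145583346768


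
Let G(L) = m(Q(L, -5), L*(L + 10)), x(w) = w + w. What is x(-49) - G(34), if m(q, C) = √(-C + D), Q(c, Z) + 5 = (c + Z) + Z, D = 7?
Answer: -98 - I*√1489 ≈ -98.0 - 38.588*I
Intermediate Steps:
x(w) = 2*w
Q(c, Z) = -5 + c + 2*Z (Q(c, Z) = -5 + ((c + Z) + Z) = -5 + ((Z + c) + Z) = -5 + (c + 2*Z) = -5 + c + 2*Z)
m(q, C) = √(7 - C) (m(q, C) = √(-C + 7) = √(7 - C))
G(L) = √(7 - L*(10 + L)) (G(L) = √(7 - L*(L + 10)) = √(7 - L*(10 + L)))
x(-49) - G(34) = 2*(-49) - √(7 - 1*34*(10 + 34)) = -98 - √(7 - 1*34*44) = -98 - √(7 - 1496) = -98 - √(-1489) = -98 - I*√1489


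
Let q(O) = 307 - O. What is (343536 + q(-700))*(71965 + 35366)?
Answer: 36980144733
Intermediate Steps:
(343536 + q(-700))*(71965 + 35366) = (343536 + (307 - 1*(-700)))*(71965 + 35366) = (343536 + (307 + 700))*107331 = (343536 + 1007)*107331 = 344543*107331 = 36980144733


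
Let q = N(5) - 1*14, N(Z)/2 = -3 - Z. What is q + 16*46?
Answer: 706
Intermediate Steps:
N(Z) = -6 - 2*Z (N(Z) = 2*(-3 - Z) = -6 - 2*Z)
q = -30 (q = (-6 - 2*5) - 1*14 = (-6 - 10) - 14 = -16 - 14 = -30)
q + 16*46 = -30 + 16*46 = -30 + 736 = 706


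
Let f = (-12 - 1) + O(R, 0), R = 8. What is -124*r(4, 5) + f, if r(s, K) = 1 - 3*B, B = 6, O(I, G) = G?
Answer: 2095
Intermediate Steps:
r(s, K) = -17 (r(s, K) = 1 - 3*6 = 1 - 18 = -17)
f = -13 (f = (-12 - 1) + 0 = -13 + 0 = -13)
-124*r(4, 5) + f = -124*(-17) - 13 = 2108 - 13 = 2095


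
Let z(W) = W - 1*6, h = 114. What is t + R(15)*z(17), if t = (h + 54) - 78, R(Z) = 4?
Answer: 134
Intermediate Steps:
z(W) = -6 + W (z(W) = W - 6 = -6 + W)
t = 90 (t = (114 + 54) - 78 = 168 - 78 = 90)
t + R(15)*z(17) = 90 + 4*(-6 + 17) = 90 + 4*11 = 90 + 44 = 134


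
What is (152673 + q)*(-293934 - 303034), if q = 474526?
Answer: -374417732632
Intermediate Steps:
(152673 + q)*(-293934 - 303034) = (152673 + 474526)*(-293934 - 303034) = 627199*(-596968) = -374417732632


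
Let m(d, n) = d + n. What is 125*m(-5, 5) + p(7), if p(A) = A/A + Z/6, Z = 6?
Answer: 2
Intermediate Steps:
p(A) = 2 (p(A) = A/A + 6/6 = 1 + 6*(1/6) = 1 + 1 = 2)
125*m(-5, 5) + p(7) = 125*(-5 + 5) + 2 = 125*0 + 2 = 0 + 2 = 2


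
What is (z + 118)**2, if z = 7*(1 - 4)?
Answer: 9409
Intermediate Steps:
z = -21 (z = 7*(-3) = -21)
(z + 118)**2 = (-21 + 118)**2 = 97**2 = 9409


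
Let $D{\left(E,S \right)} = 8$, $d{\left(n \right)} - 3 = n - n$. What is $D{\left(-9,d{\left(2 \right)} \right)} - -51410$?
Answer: $51418$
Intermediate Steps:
$d{\left(n \right)} = 3$ ($d{\left(n \right)} = 3 + \left(n - n\right) = 3 + 0 = 3$)
$D{\left(-9,d{\left(2 \right)} \right)} - -51410 = 8 - -51410 = 8 + 51410 = 51418$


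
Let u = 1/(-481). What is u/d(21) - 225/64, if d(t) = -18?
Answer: -973993/277056 ≈ -3.5155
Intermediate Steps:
u = -1/481 ≈ -0.0020790
u/d(21) - 225/64 = -1/481/(-18) - 225/64 = -1/481*(-1/18) - 225*1/64 = 1/8658 - 225/64 = -973993/277056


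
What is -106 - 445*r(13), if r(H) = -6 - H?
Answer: 8349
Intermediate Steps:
-106 - 445*r(13) = -106 - 445*(-6 - 1*13) = -106 - 445*(-6 - 13) = -106 - 445*(-19) = -106 + 8455 = 8349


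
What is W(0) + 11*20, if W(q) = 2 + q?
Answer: 222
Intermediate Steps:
W(0) + 11*20 = (2 + 0) + 11*20 = 2 + 220 = 222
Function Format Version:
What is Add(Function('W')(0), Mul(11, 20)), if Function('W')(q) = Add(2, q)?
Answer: 222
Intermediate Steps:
Add(Function('W')(0), Mul(11, 20)) = Add(Add(2, 0), Mul(11, 20)) = Add(2, 220) = 222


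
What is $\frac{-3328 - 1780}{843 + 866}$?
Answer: $- \frac{5108}{1709} \approx -2.9889$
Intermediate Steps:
$\frac{-3328 - 1780}{843 + 866} = - \frac{5108}{1709}$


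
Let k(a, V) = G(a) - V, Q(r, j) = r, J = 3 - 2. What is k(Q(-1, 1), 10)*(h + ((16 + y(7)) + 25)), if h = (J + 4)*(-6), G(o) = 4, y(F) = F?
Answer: -108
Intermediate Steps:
J = 1
k(a, V) = 4 - V
h = -30 (h = (1 + 4)*(-6) = 5*(-6) = -30)
k(Q(-1, 1), 10)*(h + ((16 + y(7)) + 25)) = (4 - 1*10)*(-30 + ((16 + 7) + 25)) = (4 - 10)*(-30 + (23 + 25)) = -6*(-30 + 48) = -6*18 = -108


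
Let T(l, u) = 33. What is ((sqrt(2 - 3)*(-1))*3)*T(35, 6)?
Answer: -99*I ≈ -99.0*I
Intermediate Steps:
((sqrt(2 - 3)*(-1))*3)*T(35, 6) = ((sqrt(2 - 3)*(-1))*3)*33 = ((sqrt(-1)*(-1))*3)*33 = ((I*(-1))*3)*33 = (-I*3)*33 = -3*I*33 = -99*I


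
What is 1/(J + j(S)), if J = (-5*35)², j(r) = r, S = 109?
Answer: 1/30734 ≈ 3.2537e-5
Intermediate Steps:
J = 30625 (J = (-175)² = 30625)
1/(J + j(S)) = 1/(30625 + 109) = 1/30734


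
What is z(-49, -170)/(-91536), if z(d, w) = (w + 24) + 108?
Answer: 19/45768 ≈ 0.00041514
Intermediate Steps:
z(d, w) = 132 + w (z(d, w) = (24 + w) + 108 = 132 + w)
z(-49, -170)/(-91536) = (132 - 170)/(-91536) = -38*(-1/91536) = 19/45768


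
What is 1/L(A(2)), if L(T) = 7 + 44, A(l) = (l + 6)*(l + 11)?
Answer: 1/51 ≈ 0.019608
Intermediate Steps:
A(l) = (6 + l)*(11 + l)
L(T) = 51
1/L(A(2)) = 1/51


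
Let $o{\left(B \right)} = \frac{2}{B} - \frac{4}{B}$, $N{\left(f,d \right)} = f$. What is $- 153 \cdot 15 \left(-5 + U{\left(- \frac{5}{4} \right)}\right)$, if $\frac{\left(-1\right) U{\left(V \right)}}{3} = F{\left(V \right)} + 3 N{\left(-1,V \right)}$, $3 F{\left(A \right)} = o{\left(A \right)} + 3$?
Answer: $1377$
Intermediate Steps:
$o{\left(B \right)} = - \frac{2}{B}$
$F{\left(A \right)} = 1 - \frac{2}{3 A}$ ($F{\left(A \right)} = \frac{- \frac{2}{A} + 3}{3} = \frac{3 - \frac{2}{A}}{3} = 1 - \frac{2}{3 A}$)
$U{\left(V \right)} = 9 - \frac{3 \left(- \frac{2}{3} + V\right)}{V}$ ($U{\left(V \right)} = - 3 \left(\frac{- \frac{2}{3} + V}{V} + 3 \left(-1\right)\right) = - 3 \left(\frac{- \frac{2}{3} + V}{V} - 3\right) = - 3 \left(-3 + \frac{- \frac{2}{3} + V}{V}\right) = 9 - \frac{3 \left(- \frac{2}{3} + V\right)}{V}$)
$- 153 \cdot 15 \left(-5 + U{\left(- \frac{5}{4} \right)}\right) = - 153 \cdot 15 \left(-5 + \left(6 + \frac{2}{\left(-5\right) \frac{1}{4}}\right)\right) = - 153 \cdot 15 \left(-5 + \left(6 + \frac{2}{- \frac{5}{4}}\right)\right) = - 153 \cdot 15 \left(-5 + \left(6 + 2 \left(- \frac{4}{5}\right)\right)\right) = - 153 \cdot 15 \left(-5 + \left(6 - \frac{8}{5}\right)\right) = - 153 \cdot 15 \left(-5 + \frac{22}{5}\right) = - 153 \cdot 15 \left(- \frac{3}{5}\right) = \left(-153\right) \left(-9\right) = 1377$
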